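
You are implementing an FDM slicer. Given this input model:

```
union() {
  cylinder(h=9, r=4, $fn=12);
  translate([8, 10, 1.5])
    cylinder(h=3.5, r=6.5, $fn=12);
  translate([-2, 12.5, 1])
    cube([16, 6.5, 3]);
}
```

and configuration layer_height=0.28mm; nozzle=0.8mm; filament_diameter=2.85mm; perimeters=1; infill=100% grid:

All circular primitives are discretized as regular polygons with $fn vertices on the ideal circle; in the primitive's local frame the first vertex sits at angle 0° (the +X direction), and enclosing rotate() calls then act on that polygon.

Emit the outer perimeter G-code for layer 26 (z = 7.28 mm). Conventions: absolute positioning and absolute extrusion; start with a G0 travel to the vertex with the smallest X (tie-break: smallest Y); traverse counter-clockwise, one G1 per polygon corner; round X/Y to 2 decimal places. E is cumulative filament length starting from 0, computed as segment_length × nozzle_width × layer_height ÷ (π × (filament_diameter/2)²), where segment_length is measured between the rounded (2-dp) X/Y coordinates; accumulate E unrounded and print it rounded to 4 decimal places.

At z = 7.28 mm: the cylinder: section is a regular 12-gon, circumradius r=4; the cylinder at (8, 10) is not intersected at this z (z outside [1.5, 5]); the cube at (-2, 12.5) does not reach this height (z outside [1, 4]); Combining (union): only the r=4 cylinder is present, so the union is just that shape — 1 connected region. The outline is a single polygon with 12 vertices. Extrusion per mm of travel: 0.8 × 0.28 / (π × 1.425²) = 0.035113. Accumulating E over each segment gives final E = 0.8719.

G0 X-4.00 Y0.00 Z7.28
G1 X-3.46 Y-2.00 E0.0727
G1 X-2.00 Y-3.46 E0.1452
G1 X0.00 Y-4.00 E0.2180
G1 X2.00 Y-3.46 E0.2907
G1 X3.46 Y-2.00 E0.3632
G1 X4.00 Y0.00 E0.4360
G1 X3.46 Y2.00 E0.5087
G1 X2.00 Y3.46 E0.5812
G1 X0.00 Y4.00 E0.6539
G1 X-2.00 Y3.46 E0.7267
G1 X-3.46 Y2.00 E0.7992
G1 X-4.00 Y0.00 E0.8719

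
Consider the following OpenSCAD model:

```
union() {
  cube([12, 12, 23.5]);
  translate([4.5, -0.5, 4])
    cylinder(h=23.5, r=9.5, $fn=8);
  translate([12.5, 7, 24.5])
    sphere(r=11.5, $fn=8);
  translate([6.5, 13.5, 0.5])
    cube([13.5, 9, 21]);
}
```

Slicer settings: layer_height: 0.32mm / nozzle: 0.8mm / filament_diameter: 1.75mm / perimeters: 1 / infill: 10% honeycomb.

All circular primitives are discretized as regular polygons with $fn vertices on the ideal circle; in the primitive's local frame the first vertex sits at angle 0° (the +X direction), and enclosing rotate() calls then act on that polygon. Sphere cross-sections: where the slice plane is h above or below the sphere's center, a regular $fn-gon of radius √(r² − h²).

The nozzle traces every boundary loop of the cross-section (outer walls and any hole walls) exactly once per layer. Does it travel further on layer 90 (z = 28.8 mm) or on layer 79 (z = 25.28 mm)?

Layer 90 (z = 28.8): the cube does not reach this height (z outside [0, 23.5]); the cylinder at (4.5, -0.5) is absent (z outside [4, 27.5]); the r=11.5 sphere at (12.5, 7) slices to a regular 8-gon of circumradius 10.666 (√(r²−h²) with h=4.3 from center) (perimeter = 2·8·10.666·sin(180°/8) = 65.31 mm); the cube at (6.5, 13.5) is not intersected at this z (z outside [0.5, 21.5]); Combining (union): only the r=11.5 sphere at (12.5, 7) is present, so the union is just that shape — boundary = 65.31 mm. So its perimeter = 65.31 mm. Layer 79 (z = 25.28): the cube does not reach this height (z outside [0, 23.5]); the cylinder at (4.5, -0.5): section is a regular 8-gon, circumradius r=9.5 (perimeter = 2·8·9.500·sin(180°/8) = 58.17 mm); the r=11.5 sphere at (12.5, 7) contributes a regular 8-gon of circumradius √(11.5²−0.78²) = 11.474 (perimeter = 2·8·11.474·sin(180°/8) = 70.25 mm); the cube at (6.5, 13.5) does not reach this height (z outside [0.5, 21.5]); Taking the union: the regions partially overlap (shared area 103.96 mm²), so the edge portions inside another operand are dropped and the merged outline is re-measured after clipping — boundary = 88.02 mm. So its perimeter = 88.02 mm. Layer 79 is larger (88.02 vs 65.31 mm).

layer 79 (z = 25.28 mm)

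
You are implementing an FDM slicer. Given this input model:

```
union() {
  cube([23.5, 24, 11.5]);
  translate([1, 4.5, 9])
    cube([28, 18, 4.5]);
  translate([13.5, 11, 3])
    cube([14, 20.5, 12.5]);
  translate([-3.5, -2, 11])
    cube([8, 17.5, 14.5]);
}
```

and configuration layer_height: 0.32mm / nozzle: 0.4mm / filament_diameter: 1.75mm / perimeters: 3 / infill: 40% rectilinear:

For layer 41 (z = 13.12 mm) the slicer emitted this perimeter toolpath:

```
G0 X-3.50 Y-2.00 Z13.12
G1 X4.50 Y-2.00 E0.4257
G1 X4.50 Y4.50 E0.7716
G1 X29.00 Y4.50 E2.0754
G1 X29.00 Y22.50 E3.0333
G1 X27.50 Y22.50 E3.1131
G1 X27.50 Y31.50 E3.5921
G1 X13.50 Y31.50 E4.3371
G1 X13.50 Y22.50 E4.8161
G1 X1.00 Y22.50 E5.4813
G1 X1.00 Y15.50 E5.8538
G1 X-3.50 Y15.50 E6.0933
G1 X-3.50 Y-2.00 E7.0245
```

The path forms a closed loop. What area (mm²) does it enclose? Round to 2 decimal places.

Apply the shoelace formula to the sequence of (X, Y) vertices; enclosed area = 731.50 mm².

731.50 mm²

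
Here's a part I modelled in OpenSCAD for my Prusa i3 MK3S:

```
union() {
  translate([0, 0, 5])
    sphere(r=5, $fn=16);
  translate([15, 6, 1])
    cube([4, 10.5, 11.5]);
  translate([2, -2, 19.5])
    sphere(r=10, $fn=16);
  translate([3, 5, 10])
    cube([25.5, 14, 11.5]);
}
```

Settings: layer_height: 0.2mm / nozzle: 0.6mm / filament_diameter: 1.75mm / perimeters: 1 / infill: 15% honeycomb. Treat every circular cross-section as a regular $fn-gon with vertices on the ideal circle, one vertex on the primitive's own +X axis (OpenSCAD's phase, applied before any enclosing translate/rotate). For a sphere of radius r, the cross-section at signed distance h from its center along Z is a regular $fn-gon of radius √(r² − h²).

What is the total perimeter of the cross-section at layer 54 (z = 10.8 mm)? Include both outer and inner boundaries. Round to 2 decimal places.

109.78 mm

At z = 10.8 mm: the sphere is absent (|z−center|=5.800 > r=5); the cube at (15, 6) (footprint 4×10.5) is included at this height (perimeter 29.00 mm); the sphere at (2, -2): section is a regular 16-gon, circumradius = √(r²−h²) = √(10²−8.7²) = 4.931 (perimeter = 2·16·4.931·sin(180°/16) = 30.78 mm); the cube at (3, 5) is present — its section is the full 25.5×14 rectangle (perimeter 79.00 mm); Taking the union: the regions partially overlap (shared area 42.00 mm²), so the edge portions inside another operand are dropped and the merged outline is re-measured after clipping — boundary = 109.78 mm. Overall, the cross-section has 2 separate islands. Total boundary length (outer) = 109.78 mm.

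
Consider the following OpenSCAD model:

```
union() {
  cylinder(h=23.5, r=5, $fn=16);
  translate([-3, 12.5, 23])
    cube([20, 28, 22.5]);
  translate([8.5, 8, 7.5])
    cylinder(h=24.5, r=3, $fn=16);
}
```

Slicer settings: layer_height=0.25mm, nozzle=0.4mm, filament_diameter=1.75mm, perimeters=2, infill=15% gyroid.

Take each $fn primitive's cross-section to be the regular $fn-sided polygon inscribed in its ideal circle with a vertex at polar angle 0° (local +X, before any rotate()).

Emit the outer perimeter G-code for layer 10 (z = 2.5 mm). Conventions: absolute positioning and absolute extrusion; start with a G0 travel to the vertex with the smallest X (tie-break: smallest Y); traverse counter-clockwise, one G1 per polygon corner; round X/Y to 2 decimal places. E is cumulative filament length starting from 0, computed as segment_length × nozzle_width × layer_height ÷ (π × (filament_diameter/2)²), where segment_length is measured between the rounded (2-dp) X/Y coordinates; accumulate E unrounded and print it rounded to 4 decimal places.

At z = 2.5 mm: the cylinder: section is a regular 16-gon, circumradius r=5; the cube at (-3, 12.5) is not intersected at this z (z outside [23, 45.5]); the cylinder at (8.5, 8) is absent (z outside [7.5, 32]); Merging all regions: only the r=5 cylinder is present, so the union is just that shape — 1 connected region. The outline is a single polygon with 16 vertices. Extrusion per mm of travel: 0.4 × 0.25 / (π × 0.875²) = 0.041575. Accumulating E over each segment gives final E = 1.2981.

G0 X-5.00 Y0.00 Z2.50
G1 X-4.62 Y-1.91 E0.0810
G1 X-3.54 Y-3.54 E0.1623
G1 X-1.91 Y-4.62 E0.2436
G1 X0.00 Y-5.00 E0.3245
G1 X1.91 Y-4.62 E0.4055
G1 X3.54 Y-3.54 E0.4868
G1 X4.62 Y-1.91 E0.5681
G1 X5.00 Y0.00 E0.6490
G1 X4.62 Y1.91 E0.7300
G1 X3.54 Y3.54 E0.8113
G1 X1.91 Y4.62 E0.8926
G1 X0.00 Y5.00 E0.9735
G1 X-1.91 Y4.62 E1.0545
G1 X-3.54 Y3.54 E1.1358
G1 X-4.62 Y1.91 E1.2171
G1 X-5.00 Y0.00 E1.2981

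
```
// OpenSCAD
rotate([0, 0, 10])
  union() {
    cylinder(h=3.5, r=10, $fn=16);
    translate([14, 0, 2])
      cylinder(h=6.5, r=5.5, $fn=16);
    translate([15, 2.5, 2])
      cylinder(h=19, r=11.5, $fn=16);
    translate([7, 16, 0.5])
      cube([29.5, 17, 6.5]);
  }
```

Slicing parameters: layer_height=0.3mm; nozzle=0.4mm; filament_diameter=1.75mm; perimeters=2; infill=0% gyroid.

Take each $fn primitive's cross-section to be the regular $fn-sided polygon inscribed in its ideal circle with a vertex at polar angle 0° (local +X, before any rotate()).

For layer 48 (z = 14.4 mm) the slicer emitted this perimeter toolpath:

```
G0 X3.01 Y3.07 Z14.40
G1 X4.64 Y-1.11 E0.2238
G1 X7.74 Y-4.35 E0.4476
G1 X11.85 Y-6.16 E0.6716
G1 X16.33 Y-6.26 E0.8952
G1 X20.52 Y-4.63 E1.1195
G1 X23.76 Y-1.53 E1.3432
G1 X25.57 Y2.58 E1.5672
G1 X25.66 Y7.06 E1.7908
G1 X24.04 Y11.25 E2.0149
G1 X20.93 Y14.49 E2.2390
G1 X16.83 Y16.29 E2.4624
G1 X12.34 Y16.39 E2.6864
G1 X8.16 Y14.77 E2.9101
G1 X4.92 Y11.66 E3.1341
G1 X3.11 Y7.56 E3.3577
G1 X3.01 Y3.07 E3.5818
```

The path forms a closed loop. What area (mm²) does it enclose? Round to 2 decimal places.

Apply the shoelace formula to the sequence of (X, Y) vertices; enclosed area = 404.88 mm².

404.88 mm²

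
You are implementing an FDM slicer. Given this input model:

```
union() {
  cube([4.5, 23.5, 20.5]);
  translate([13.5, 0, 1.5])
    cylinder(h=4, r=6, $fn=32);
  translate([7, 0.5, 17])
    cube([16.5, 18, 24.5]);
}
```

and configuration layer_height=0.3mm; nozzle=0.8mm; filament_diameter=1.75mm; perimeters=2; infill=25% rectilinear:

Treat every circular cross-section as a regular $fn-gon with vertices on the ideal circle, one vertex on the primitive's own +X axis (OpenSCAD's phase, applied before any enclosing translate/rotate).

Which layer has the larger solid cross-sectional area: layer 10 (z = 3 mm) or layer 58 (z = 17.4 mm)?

layer 58 (z = 17.4 mm)

Layer 10 (z = 3): the cube is present — its section is the full 4.5×23.5 rectangle (area 105.75 mm²); the r=6 cylinder at (13.5, 0) gives a regular 32-gon of circumradius 6 (constant along its height) (area = (32/2)·6.000²·sin(360°/32) = 112.37 mm²); the cube at (7, 0.5) does not reach this height (z outside [17, 41.5]); Merging all regions: the 2 present regions are separate (no shared area or edge), so areas and boundary lengths simply add and each stays a separate island — area = 218.12 mm². So its area = 218.12 mm². Layer 58 (z = 17.4): the 4.5×23.5 cube contributes its full rectangle (area 105.75 mm²); the cylinder at (13.5, 0) is not intersected at this z (z outside [1.5, 5.5]); the cube at (7, 0.5) is present — its section is the full 16.5×18 rectangle (area 297.00 mm²); Combining (union): the 2 present regions are separate (no shared area or edge), so areas and boundary lengths simply add and each stays a separate island — area = 402.75 mm². So its area = 402.75 mm². Layer 58 is larger (402.75 vs 218.12 mm²).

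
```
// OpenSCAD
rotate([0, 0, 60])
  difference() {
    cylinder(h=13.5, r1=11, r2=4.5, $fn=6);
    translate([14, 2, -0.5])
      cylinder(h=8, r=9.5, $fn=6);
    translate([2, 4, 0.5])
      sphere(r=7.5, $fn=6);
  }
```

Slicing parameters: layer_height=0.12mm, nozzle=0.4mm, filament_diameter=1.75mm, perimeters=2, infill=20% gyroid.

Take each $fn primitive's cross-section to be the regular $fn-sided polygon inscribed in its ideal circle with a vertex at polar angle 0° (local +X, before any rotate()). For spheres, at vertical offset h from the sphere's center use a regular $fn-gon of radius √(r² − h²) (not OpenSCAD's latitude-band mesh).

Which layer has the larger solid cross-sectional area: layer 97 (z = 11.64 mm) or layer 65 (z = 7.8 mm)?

Layer 97 (z = 11.64): the cone: at t=0.862 of its height the radius interpolates to r₁+(r₂−r₁)t = 5.396, giving a regular 6-gon of that circumradius (area = (6/2)·5.396²·sin(360°/6) = 75.64 mm²); the cylinder at (14, 2) does not reach this height (z outside [-0.5, 7.5]); the sphere at (2, 4) does not reach this height (|z−center|=11.140 > r=7.5); After the difference (first − rest): none of the subtracted shapes is present at this height, so the cone is unchanged — area = 75.64 mm²; (rotated 60° about Z; rotation is an isometry so areas/perimeters/island counts are preserved). So its area = 75.64 mm². Layer 65 (z = 7.8): the cone: at t=0.578 of its height the radius interpolates to r₁+(r₂−r₁)t = 7.244, giving a regular 6-gon of that circumradius (area = (6/2)·7.244²·sin(360°/6) = 136.35 mm²); the cylinder at (14, 2) is absent (z outside [-0.5, 7.5]); the sphere at (2, 4): section is a regular 6-gon, circumradius = √(r²−h²) = √(7.5²−7.3²) = 1.720 (area = (6/2)·1.720²·sin(360°/6) = 7.69 mm²); After the difference (first − rest): starting from the cone (136.35 mm²), the r=7.5 sphere at (2, 4) lies wholly inside it (removes its full 7.69 mm² and its 10.32 mm outline becomes a hole wall) — area = 128.66 mm²; (whole slice rotated 60° about Z — lengths, areas and connectivity unchanged). So its area = 128.66 mm². Layer 65 is larger (128.66 vs 75.64 mm²).

layer 65 (z = 7.8 mm)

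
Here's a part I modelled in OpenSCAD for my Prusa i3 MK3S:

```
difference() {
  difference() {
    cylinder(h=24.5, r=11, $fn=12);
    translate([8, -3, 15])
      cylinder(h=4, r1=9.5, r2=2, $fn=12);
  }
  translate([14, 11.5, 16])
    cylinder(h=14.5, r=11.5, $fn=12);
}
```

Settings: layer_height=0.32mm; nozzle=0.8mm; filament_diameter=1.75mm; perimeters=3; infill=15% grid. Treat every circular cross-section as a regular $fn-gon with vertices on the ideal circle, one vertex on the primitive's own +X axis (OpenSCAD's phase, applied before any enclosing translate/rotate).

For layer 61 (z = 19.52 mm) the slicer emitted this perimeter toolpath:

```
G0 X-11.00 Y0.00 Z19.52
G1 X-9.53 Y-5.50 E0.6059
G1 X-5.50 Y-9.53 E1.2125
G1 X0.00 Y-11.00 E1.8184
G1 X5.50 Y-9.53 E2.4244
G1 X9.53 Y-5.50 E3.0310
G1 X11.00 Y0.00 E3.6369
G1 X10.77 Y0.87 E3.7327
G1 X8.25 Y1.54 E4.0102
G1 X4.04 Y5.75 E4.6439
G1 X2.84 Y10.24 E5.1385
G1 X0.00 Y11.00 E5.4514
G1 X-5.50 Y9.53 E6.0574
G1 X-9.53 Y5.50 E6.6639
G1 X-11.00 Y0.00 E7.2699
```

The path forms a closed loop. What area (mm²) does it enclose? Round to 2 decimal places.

330.59 mm²

Apply the shoelace formula to the sequence of (X, Y) vertices; enclosed area = 330.59 mm².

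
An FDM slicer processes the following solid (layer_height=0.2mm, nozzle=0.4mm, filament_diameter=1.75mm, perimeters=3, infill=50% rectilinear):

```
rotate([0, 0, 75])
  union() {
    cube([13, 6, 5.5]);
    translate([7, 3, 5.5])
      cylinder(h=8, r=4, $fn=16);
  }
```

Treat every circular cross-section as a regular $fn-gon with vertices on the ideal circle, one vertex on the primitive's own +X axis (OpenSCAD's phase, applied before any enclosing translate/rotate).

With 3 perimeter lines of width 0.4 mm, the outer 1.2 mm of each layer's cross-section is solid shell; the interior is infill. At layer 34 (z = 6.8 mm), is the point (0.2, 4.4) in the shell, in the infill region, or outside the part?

At z = 6.8 mm: the cube is absent (z outside [0, 5.5]); the r=4 cylinder at (7, 3) contributes a regular 16-gon of circumradius 4; Taking the union: only the r=4 cylinder at (7, 3) is present, so the union is just that shape — 1 connected region; (whole slice rotated 75° about Z — lengths, areas and connectivity unchanged). Overall, the cross-section is a single solid region. Undo the 75° rotation: the query point maps to (4.302, 0.946) in the un-rotated model frame. The nearest boundary edge runs (3.30, 1.47)→(4.17, 0.17); distance from the point to it = 0.54 mm. The point is inside the cross-section, 0.54 mm from the nearest boundary — within the 1.2 mm shell band (3 × 0.4).

shell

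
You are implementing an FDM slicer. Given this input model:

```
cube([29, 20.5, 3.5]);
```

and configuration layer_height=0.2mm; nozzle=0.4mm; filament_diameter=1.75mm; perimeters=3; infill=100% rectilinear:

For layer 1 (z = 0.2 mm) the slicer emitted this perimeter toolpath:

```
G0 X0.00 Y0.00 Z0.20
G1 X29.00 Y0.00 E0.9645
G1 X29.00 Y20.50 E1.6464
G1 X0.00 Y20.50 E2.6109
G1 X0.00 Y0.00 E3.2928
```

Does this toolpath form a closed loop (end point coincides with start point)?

yes

Start point (G0): (0.00, 0.00). End point (last G1): the path returns to the start — closed.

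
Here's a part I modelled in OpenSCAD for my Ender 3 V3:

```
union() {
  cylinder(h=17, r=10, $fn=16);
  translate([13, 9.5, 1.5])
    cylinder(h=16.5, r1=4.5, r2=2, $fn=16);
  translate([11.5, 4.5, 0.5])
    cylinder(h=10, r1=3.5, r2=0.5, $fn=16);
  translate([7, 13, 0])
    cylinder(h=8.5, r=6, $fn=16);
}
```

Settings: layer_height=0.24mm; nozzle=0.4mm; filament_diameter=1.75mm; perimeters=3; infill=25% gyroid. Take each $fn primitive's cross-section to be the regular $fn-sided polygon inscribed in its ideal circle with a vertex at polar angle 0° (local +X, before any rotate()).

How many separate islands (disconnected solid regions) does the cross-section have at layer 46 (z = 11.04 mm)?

2

At z = 11.04 mm: the r=10 cylinder gives a regular 16-gon of circumradius 10 (constant along its height); the cone at (13, 9.5) (r1=4.5→r2=2) has section circumradius 3.055 here — a regular 16-gon; the cone at (11.5, 4.5) is not intersected at this z (z outside [0.5, 10.5]); the cylinder at (7, 13) is not intersected at this z (z outside [0, 8.5]); Merging all regions: the 2 present regions are separate (no shared area or edge), so areas and boundary lengths simply add and each stays a separate island — 2 connected regions. Overall, the cross-section has 2 separate islands. Island count = 2.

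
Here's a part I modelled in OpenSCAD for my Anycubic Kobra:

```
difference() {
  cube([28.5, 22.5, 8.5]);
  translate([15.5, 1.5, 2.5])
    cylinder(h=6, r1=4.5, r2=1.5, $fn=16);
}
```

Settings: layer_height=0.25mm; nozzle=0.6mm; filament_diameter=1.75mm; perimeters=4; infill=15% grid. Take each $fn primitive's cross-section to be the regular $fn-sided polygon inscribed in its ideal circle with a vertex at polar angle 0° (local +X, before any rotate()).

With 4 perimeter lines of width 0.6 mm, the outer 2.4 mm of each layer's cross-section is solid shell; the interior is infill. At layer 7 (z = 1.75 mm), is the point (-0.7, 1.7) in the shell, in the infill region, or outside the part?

outside

At z = 1.75 mm: the cube (footprint 28.5×22.5) is included at this height; the cone at (15.5, 1.5) is absent (z outside [2.5, 8.5]); Taking the first minus the rest: none of the subtracted shapes is present at this height, so the 28.5×22.5 cube is unchanged — 1 connected region. Overall, the cross-section is a single solid region. The nearest boundary edge runs (0.00, 22.50)→(0.00, 0.00); distance from the point to it = 0.70 mm. The point is not inside any of the regions above, so it lies outside the cross-section (0.70 mm from the nearest boundary).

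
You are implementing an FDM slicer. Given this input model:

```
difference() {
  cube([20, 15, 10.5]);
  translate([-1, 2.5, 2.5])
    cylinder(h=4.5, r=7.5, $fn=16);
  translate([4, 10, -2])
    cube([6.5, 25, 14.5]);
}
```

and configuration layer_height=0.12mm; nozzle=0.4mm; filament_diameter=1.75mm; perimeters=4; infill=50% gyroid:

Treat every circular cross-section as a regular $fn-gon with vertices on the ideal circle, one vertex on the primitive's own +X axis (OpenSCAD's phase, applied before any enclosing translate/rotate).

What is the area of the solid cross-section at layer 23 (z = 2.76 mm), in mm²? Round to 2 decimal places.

At z = 2.76 mm: the 20×15 cube contributes its full rectangle (area 300.00 mm²); the cylinder at (-1, 2.5): section is a regular 16-gon, circumradius r=7.5 (area = (16/2)·7.500²·sin(360°/16) = 172.21 mm²); the cube at (4, 10) is present — its section is the full 6.5×25 rectangle (area 162.50 mm²); After the difference (first − rest): starting from the 20×15 cube (300.00 mm²), the r=7.5 cylinder at (-1, 2.5) partially overlaps it — only the 51.28 mm² overlap (of its 172.21 mm²) is removed, clipping the outline; the 6.5×25 cube at (4, 10) partially overlaps it — only the 32.50 mm² overlap (of its 162.50 mm²) is removed, clipping the outline — area = 216.22 mm². Overall, the cross-section is a single solid region. Net area = 216.22 mm².

216.22 mm²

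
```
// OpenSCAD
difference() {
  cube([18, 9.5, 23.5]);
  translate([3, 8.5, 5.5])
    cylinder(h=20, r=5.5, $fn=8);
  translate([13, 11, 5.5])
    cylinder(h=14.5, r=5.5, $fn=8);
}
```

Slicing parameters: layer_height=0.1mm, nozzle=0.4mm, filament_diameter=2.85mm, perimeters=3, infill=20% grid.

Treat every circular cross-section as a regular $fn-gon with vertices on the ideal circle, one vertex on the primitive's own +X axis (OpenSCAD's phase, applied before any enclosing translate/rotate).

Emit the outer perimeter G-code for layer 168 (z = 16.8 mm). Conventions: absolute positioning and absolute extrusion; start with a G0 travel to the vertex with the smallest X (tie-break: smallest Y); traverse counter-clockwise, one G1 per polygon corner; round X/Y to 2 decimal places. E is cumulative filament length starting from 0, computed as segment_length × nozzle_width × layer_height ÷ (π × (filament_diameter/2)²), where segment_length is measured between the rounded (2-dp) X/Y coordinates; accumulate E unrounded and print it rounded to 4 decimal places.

At z = 16.8 mm: the cube is present — its section is the full 18×9.5 rectangle; the cylinder at (3, 8.5): section is a regular 8-gon, circumradius r=5.5; the r=5.5 cylinder at (13, 11) contributes a regular 8-gon of circumradius 5.5; Subtracting the remaining from the first: starting from the 18×9.5 cube, the r=5.5 cylinder at (3, 8.5) partially overlaps it — only the 44.32 mm² overlap (of its 85.56 mm²) is removed, clipping the outline; the r=5.5 cylinder at (13, 11) partially overlaps it — only the 27.21 mm² overlap (of its 85.56 mm²) is removed, clipping the outline — 1 connected region. The outline is a single polygon with 13 vertices. Extrusion per mm of travel: 0.4 × 0.1 / (π × 1.425²) = 0.006270. Accumulating E over each segment gives final E = 0.3651.

G0 X0.00 Y0.00 Z16.80
G1 X18.00 Y0.00 E0.1129
G1 X18.00 Y9.50 E0.1724
G1 X17.88 Y9.50 E0.1732
G1 X16.89 Y7.11 E0.1894
G1 X13.00 Y5.50 E0.2158
G1 X9.11 Y7.11 E0.2422
G1 X8.12 Y9.50 E0.2584
G1 X8.09 Y9.50 E0.2586
G1 X8.50 Y8.50 E0.2654
G1 X6.89 Y4.61 E0.2918
G1 X3.00 Y3.00 E0.3182
G1 X0.00 Y4.24 E0.3385
G1 X0.00 Y0.00 E0.3651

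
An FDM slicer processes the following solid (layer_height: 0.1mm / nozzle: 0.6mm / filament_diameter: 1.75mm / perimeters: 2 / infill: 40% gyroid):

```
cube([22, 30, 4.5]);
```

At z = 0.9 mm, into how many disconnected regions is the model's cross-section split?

At z = 0.9 mm: the cube is present — its section is the full 22×30 rectangle. The result has 1 disconnected region.

1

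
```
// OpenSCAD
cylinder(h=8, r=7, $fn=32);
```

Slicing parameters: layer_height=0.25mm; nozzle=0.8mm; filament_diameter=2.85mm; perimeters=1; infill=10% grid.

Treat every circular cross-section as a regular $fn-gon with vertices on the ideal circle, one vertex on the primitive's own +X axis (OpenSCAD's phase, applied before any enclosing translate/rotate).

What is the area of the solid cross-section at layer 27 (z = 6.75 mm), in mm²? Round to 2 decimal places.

152.95 mm²

At z = 6.75 mm: the r=7 cylinder contributes a regular 32-gon of circumradius 7 (area = (32/2)·7.000²·sin(360°/32) = 152.95 mm²). Overall, the cross-section is a single solid region. Net area = 152.95 mm².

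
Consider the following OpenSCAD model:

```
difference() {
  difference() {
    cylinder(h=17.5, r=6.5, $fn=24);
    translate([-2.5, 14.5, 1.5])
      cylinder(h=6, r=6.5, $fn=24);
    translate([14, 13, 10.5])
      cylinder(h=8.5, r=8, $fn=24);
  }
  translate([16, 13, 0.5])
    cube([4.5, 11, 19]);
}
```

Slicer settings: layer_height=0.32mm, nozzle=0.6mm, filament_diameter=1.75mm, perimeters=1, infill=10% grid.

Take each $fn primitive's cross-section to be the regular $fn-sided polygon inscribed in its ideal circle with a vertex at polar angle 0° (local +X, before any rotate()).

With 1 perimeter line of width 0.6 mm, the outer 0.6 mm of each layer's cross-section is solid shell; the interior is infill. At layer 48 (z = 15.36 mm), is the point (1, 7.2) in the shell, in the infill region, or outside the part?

At z = 15.36 mm: the cylinder: section is a regular 24-gon, circumradius r=6.5; the cylinder at (-2.5, 14.5) is not intersected at this z (z outside [1.5, 7.5]); the r=8 cylinder at (14, 13) contributes a regular 24-gon of circumradius 8; Taking the first minus the rest: starting from the r=6.5 cylinder, the r=8 cylinder at (14, 13) misses the remaining region (no effect) — 1 connected region; the 4.5×11 cube at (16, 13) contributes its full rectangle; Taking the first minus the rest: starting from that combined region, the 4.5×11 cube at (16, 13) misses the remaining region (no effect) — 1 connected region. Overall, the cross-section is a single solid region. The nearest boundary edge runs (0.00, 6.50)→(1.68, 6.28); distance from the point to it = 0.82 mm. The point is not inside any of the regions above, so it lies outside the cross-section (0.82 mm from the nearest boundary).

outside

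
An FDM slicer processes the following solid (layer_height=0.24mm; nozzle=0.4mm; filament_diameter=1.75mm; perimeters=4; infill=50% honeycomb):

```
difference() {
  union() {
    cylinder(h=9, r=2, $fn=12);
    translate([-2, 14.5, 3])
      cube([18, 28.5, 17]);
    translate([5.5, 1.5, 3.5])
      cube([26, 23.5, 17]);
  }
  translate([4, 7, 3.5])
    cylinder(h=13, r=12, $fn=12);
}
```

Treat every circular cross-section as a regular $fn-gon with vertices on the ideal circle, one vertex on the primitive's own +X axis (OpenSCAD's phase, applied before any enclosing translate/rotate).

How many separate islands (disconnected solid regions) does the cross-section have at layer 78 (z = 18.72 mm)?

At z = 18.72 mm: the cylinder is absent (z outside [0, 9]); the cube at (-2, 14.5) (footprint 18×28.5) is included at this height; the cube at (5.5, 1.5) (footprint 26×23.5) is included at this height; Merging all regions: the regions partially overlap (shared area 110.25 mm²), so overlapping operands fuse into one piece — 1 connected region; the cylinder at (4, 7) does not reach this height (z outside [3.5, 16.5]); Subtracting the remaining from the first: none of the subtracted shapes is present at this height, so the result so far is unchanged — 1 connected region. Overall, the cross-section is a single solid region. Island count = 1.

1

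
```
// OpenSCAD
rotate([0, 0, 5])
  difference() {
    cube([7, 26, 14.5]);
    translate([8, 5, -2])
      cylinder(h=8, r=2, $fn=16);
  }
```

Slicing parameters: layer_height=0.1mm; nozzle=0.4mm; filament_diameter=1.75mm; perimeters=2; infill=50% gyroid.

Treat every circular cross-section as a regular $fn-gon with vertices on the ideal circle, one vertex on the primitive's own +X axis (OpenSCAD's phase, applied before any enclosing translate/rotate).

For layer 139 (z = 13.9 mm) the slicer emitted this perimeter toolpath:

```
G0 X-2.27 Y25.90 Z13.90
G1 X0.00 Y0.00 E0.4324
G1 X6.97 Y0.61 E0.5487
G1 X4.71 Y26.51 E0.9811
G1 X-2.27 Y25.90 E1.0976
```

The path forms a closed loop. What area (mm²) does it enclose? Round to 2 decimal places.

Apply the shoelace formula to the sequence of (X, Y) vertices; enclosed area = 182.03 mm².

182.03 mm²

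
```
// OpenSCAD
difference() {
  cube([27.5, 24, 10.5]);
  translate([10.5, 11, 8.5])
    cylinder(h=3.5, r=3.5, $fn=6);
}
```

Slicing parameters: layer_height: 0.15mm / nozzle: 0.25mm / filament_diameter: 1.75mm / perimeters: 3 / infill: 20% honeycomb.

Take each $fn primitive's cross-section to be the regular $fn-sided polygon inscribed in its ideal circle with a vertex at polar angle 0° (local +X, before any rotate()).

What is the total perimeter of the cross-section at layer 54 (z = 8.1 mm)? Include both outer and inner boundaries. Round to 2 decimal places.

103.00 mm

At z = 8.1 mm: the 27.5×24 cube contributes its full rectangle (perimeter 103.00 mm); the cylinder at (10.5, 11) is absent (z outside [8.5, 12]); Taking the first minus the rest: none of the subtracted shapes is present at this height, so the 27.5×24 cube is unchanged — boundary = 103.00 mm. Overall, the cross-section is a single solid region. Total boundary length (outer) = 103.00 mm.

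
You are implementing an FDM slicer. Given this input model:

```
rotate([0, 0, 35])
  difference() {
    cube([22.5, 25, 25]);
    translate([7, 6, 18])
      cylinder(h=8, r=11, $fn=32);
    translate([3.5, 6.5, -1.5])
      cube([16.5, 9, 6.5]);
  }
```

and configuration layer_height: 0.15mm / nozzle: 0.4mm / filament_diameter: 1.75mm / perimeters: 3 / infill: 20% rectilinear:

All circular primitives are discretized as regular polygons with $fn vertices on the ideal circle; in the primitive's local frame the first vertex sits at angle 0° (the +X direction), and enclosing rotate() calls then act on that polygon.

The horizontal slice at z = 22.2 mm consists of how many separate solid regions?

At z = 22.2 mm: the 22.5×25 cube contributes its full rectangle; the cylinder at (7, 6): section is a regular 32-gon, circumradius r=11; the cube at (3.5, 6.5) is not intersected at this z (z outside [-1.5, 5]); Taking the first minus the rest: starting from the 22.5×25 cube, the r=11 cylinder at (7, 6) partially overlaps it — only the 269.92 mm² overlap (of its 377.69 mm²) is removed, clipping the outline — 1 connected region; (whole slice rotated 35° about Z — lengths, areas and connectivity unchanged). The result has 1 disconnected region.

1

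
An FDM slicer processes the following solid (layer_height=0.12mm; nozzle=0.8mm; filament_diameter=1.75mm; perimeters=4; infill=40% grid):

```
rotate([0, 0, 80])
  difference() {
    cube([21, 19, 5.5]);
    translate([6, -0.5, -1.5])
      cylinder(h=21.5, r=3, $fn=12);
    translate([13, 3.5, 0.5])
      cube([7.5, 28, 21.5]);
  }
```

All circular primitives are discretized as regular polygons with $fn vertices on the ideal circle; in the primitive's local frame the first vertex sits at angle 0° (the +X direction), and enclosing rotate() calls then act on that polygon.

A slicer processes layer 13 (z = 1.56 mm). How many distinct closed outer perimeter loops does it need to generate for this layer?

1

At z = 1.56 mm: the cube (footprint 21×19) is included at this height; the cylinder at (6, -0.5): section is a regular 12-gon, circumradius r=3; the cube at (13, 3.5) (footprint 7.5×28) is included at this height; After the difference (first − rest): starting from the 21×19 cube, the r=3 cylinder at (6, -0.5) partially overlaps it — only the 10.57 mm² overlap (of its 27.00 mm²) is removed, clipping the outline; the 7.5×28 cube at (13, 3.5) partially overlaps it — only the 116.25 mm² overlap (of its 210.00 mm²) is removed, clipping the outline — 1 connected region; (rotated 80° about Z; rotation is an isometry so areas/perimeters/island counts are preserved). The result has 1 disconnected region.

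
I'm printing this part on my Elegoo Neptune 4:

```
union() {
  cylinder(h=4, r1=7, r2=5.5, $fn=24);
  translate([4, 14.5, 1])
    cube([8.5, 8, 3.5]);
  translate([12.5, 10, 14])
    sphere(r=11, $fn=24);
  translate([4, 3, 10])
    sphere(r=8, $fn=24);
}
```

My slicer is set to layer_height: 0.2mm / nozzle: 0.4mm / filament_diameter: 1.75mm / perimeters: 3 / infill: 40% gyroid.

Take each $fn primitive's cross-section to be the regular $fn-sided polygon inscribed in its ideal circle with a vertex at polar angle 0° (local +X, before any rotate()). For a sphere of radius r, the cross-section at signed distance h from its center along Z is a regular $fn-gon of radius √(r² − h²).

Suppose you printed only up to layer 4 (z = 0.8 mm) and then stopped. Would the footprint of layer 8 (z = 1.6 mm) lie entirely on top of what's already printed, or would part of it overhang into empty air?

Compare the two slices. At z = 0.8: the cone contributes a regular 24-gon of circumradius 6.700 (interpolated between r1=7 and r2=5.5 at t=0.200) (area = (24/2)·6.700²·sin(360°/24) = 139.42 mm²); the cube at (4, 14.5) is not intersected at this z (z outside [1, 4.5]); the sphere at (12.5, 10) is absent (|z−center|=13.200 > r=11); the sphere at (4, 3) does not reach this height (|z−center|=9.200 > r=8); Combining (union): only the cone is present, so the union is just that shape — area = 139.42 mm². At z = 1.6: the cone: at t=0.400 of its height the radius interpolates to r₁+(r₂−r₁)t = 6.400, giving a regular 24-gon of that circumradius (area = (24/2)·6.400²·sin(360°/24) = 127.21 mm²); the cube at (4, 14.5) is present — its section is the full 8.5×8 rectangle (area 68.00 mm²); the sphere at (12.5, 10) is absent (|z−center|=12.400 > r=11); the sphere at (4, 3) is not intersected at this z (|z−center|=8.400 > r=8); Merging all regions: the 2 present regions are separate (no shared area or edge), so areas and boundary lengths simply add and each stays a separate island — area = 195.21 mm². Checking containment: at z = 1.6 the cross-section extends beyond the z = 0.8 cross-section by about 68.00 mm².

part overhangs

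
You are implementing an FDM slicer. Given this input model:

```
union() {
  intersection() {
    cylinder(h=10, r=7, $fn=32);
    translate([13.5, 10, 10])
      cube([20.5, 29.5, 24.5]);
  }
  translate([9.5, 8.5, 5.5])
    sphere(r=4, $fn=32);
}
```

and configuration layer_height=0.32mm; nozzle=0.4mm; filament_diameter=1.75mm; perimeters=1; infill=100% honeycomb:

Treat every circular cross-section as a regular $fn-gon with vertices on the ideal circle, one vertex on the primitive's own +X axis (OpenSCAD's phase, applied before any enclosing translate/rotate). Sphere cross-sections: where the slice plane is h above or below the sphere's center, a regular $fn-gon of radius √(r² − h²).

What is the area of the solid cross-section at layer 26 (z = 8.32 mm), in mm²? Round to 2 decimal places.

At z = 8.32 mm: the r=7 cylinder gives a regular 32-gon of circumradius 7 (constant along its height) (area = (32/2)·7.000²·sin(360°/32) = 152.95 mm²); the cube at (13.5, 10) is not intersected at this z (z outside [10, 34.5]); Taking the intersection: at least one operand is absent at this height, so nothing remains; the sphere at (9.5, 8.5): section is a regular 32-gon, circumradius = √(r²−h²) = √(4²−2.82²) = 2.837 (area = (32/2)·2.837²·sin(360°/32) = 25.12 mm²); Taking the union: only the r=4 sphere at (9.5, 8.5) is present, so the union is just that shape — area = 25.12 mm². Overall, the cross-section is a single solid region. Net area = 25.12 mm².

25.12 mm²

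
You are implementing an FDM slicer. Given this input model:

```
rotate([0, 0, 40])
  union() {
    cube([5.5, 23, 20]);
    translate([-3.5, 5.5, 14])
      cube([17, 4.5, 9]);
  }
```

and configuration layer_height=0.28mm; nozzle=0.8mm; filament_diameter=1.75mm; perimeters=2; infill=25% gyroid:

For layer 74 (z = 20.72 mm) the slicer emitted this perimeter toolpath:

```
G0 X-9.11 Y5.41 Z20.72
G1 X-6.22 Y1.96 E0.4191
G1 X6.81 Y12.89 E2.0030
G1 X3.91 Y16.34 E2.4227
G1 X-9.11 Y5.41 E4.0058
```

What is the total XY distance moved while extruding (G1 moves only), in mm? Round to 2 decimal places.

43.01 mm

Sum the Euclidean lengths of each G1 segment: total = 43.01 mm.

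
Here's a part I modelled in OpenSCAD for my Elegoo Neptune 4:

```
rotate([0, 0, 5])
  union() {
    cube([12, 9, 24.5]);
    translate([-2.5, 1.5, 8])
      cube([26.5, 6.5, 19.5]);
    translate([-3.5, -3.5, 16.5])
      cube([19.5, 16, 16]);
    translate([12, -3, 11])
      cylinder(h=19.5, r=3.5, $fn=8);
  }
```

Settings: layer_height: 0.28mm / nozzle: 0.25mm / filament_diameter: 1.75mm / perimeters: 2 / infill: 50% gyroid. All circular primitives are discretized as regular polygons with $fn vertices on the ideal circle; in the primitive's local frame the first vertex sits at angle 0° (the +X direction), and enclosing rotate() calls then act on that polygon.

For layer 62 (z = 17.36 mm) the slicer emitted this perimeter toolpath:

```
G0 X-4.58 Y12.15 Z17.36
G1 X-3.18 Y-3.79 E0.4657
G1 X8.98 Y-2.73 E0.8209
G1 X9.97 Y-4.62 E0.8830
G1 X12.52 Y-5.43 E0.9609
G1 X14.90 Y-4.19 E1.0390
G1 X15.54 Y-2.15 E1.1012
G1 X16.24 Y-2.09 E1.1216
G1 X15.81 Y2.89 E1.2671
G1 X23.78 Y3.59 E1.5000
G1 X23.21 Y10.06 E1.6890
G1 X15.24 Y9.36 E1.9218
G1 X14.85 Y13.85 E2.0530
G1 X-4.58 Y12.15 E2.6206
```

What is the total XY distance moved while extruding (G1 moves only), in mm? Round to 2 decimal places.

Sum the Euclidean lengths of each G1 segment: total = 90.05 mm.

90.05 mm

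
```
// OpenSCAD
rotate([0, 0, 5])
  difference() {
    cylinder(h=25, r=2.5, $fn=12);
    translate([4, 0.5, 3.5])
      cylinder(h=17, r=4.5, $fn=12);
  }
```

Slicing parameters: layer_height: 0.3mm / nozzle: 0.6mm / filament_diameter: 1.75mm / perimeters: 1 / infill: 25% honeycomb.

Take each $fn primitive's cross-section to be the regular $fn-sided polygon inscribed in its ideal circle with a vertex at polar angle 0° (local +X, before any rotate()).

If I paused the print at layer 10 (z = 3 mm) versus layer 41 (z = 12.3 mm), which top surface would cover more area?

Layer 10 (z = 3): the r=2.5 cylinder contributes a regular 12-gon of circumradius 2.5 (area = (12/2)·2.500²·sin(360°/12) = 18.75 mm²); the cylinder at (4, 0.5) is absent (z outside [3.5, 20.5]); Subtracting the remaining from the first: none of the subtracted shapes is present at this height, so the r=2.5 cylinder is unchanged — area = 18.75 mm²; (whole slice rotated 5° about Z — lengths, areas and connectivity unchanged). So its area = 18.75 mm². Layer 41 (z = 12.3): the cylinder: section is a regular 12-gon, circumradius r=2.5 (area = (12/2)·2.500²·sin(360°/12) = 18.75 mm²); the cylinder at (4, 0.5): section is a regular 12-gon, circumradius r=4.5 (area = (12/2)·4.500²·sin(360°/12) = 60.75 mm²); Subtracting the remaining from the first: starting from the r=2.5 cylinder (18.75 mm²), the r=4.5 cylinder at (4, 0.5) partially overlaps it — only the 10.00 mm² overlap (of its 60.75 mm²) is removed, clipping the outline — area = 8.75 mm²; (whole slice rotated 5° about Z — lengths, areas and connectivity unchanged). So its area = 8.75 mm². Layer 10 is larger (18.75 vs 8.75 mm²).

layer 10 (z = 3 mm)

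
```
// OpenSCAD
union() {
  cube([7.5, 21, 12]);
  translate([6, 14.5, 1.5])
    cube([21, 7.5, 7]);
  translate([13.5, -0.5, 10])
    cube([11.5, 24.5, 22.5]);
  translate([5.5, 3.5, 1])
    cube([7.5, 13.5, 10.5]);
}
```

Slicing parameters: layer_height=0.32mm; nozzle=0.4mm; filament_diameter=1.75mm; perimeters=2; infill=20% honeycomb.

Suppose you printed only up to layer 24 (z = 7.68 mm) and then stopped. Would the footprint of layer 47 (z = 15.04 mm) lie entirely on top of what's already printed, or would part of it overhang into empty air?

Compare the two slices. At z = 7.68: the 7.5×21 cube contributes its full rectangle (area 157.50 mm²); the cube at (6, 14.5) is present — its section is the full 21×7.5 rectangle (area 157.50 mm²); the cube at (13.5, -0.5) is absent (z outside [10, 32.5]); the cube at (5.5, 3.5) is present — its section is the full 7.5×13.5 rectangle (area 101.25 mm²); Merging all regions: the regions partially overlap — summed areas 416.25 mm² minus the doubly-counted overlap 50.50 mm² gives 365.75 mm² — area = 365.75 mm². At z = 15.04: the cube is not intersected at this z (z outside [0, 12]); the cube at (6, 14.5) is not intersected at this z (z outside [1.5, 8.5]); the cube at (13.5, -0.5) is present — its section is the full 11.5×24.5 rectangle (area 281.75 mm²); the cube at (5.5, 3.5) is not intersected at this z (z outside [1, 11.5]); Combining (union): only the 11.5×24.5 cube at (13.5, -0.5) is present, so the union is just that shape — area = 281.75 mm². Checking containment: at z = 15.04 the cross-section extends beyond the z = 7.68 cross-section by about 195.50 mm².

part overhangs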